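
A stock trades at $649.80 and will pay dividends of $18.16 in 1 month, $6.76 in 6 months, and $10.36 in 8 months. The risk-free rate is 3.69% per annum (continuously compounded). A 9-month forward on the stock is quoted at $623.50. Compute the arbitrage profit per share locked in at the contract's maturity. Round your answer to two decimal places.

$8.71 per share

PV(dividends) I = 18.16·e^(−0.0369·1/12) + 6.76·e^(−0.0369·6/12) + 10.36·e^(−0.0369·8/12) = 34.8489
Fair forward F* = (S − I)·e^(rT) = (649.80 − 34.8489)·e^0.027675 = 614.9511 × 1.028062 = 632.2079
Market $623.50 < fair 632.2079: forward underpriced → reverse cash-and-carry (short the stock, invest proceeds at r, pay the dividends, go long the forward).
Profit at T = |F_mkt − F*| = |623.50 − 632.2079| = $8.71 per share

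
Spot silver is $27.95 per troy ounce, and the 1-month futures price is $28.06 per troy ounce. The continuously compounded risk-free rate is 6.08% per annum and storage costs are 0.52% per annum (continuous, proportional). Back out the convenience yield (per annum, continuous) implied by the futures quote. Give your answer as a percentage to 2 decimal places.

1.89%

F = S·e^((r+u−y)T) ⇒ (r+u−y) = ln(F/S)/T
ln(28.06/27.95) = 0.003928; /T ⇒ 0.047136
y = r + u − ln(F/S)/T = 0.0608 + 0.0052 − 0.047136 = 0.018864
y = 1.89%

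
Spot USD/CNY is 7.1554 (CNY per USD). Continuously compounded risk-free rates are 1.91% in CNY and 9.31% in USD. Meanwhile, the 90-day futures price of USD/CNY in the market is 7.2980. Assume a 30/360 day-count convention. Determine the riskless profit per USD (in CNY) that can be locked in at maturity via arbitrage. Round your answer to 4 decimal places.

0.2738 per USD (in CNY)

Fair futures: F* = S·e^(carry·T), with carry = (r_CNY − r_USD) = 0.0191 − 0.0931 = -0.0740
F* = 7.1554 · e^(-0.0740 × 90/360) = 7.1554 · e^-0.018500 = 7.1554 × 0.981670 = 7.0242
Market 7.2980 > fair 7.0242: forward overpriced → cash-and-carry (buy spot, short the forward).
At maturity, profit = |F_mkt − F*| = |7.2980 − 7.0242| = 0.2738 per USD (in CNY)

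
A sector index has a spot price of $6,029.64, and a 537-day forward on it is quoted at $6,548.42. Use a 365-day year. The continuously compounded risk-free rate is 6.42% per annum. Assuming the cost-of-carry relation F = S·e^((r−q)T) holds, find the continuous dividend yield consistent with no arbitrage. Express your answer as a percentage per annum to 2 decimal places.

0.81%

From F = S·e^((r−q)T): (r − q) = ln(F/S)/T
ln(6548.42/6029.64) = ln(1.086038) = 0.082536
(r − q) = 0.082536 / (537/365) = 0.056100
q = r − ln(F/S)/T = 0.0642 − 0.056100 = 0.008100
q = 0.81%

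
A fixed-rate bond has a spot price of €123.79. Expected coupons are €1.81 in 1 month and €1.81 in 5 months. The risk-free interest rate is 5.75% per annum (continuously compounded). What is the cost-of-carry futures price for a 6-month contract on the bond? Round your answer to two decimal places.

PV(coupons) I = 1.81·e^(−0.0575·1/12) + 1.81·e^(−0.0575·5/12)
I = 1.8013 + 1.7672 = 3.5685
F = (S − I)·e^(rT) = (123.79 − 3.5685) · e^(0.0575·6/12)
= 120.2215 · e^0.028750 = 120.2215 × 1.029167 = €123.73

€123.73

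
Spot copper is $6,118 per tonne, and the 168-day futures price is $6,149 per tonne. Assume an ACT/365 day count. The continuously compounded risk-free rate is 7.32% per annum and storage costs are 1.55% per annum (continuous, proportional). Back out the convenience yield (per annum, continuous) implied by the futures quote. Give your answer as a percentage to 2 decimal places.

7.77%

F = S·e^((r+u−y)T) ⇒ (r+u−y) = ln(F/S)/T
ln(6149/6118) = 0.005054; /T ⇒ 0.010980
y = r + u − ln(F/S)/T = 0.0732 + 0.0155 − 0.010980 = 0.077720
y = 7.77%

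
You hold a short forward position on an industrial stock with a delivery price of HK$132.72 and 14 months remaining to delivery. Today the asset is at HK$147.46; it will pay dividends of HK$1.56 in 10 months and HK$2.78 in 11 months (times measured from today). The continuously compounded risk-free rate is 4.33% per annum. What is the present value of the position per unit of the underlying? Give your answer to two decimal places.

PV(remaining dividends) I = 1.56·e^(−0.0433·10/12) + 2.78·e^(−0.0433·11/12) = 4.1765
Current forward F = (S − I)·e^(rT) = (147.46 − 4.1765)·e^(0.0433·14/12) = 143.2835 × 1.051814 = 150.7076
Value (long) = (F − K)·e^(−rT) = (150.7076 − 132.72) × 0.950738 = 17.1015
Short position value = −(long value) = -HK$17.10

-HK$17.10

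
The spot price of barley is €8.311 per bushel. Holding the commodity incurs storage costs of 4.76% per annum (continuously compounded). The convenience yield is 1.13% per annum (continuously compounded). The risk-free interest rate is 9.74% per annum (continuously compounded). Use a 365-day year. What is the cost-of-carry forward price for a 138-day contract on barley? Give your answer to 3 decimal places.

€8.742 per bushel

Net carry = r + u − y = 0.0974 + 0.0476 − 0.0113 = 0.1337
F = S·e^((r+u−y)T) = 8.311 · e^(0.1337 × 138/365) = 8.311 · e^0.050550
= 8.311 × 1.051849 = €8.742 per bushel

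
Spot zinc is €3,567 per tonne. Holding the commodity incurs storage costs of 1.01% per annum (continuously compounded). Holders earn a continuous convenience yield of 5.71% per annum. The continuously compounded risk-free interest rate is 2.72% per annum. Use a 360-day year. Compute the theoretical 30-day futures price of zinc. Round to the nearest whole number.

Net carry = r + u − y = 0.0272 + 0.0101 − 0.0571 = -0.0198
F = S·e^((r+u−y)T) = 3567 · e^(-0.0198 × 30/360) = 3567 · e^-0.001650
= 3567 × 0.998351 = €3,561 per tonne

€3,561 per tonne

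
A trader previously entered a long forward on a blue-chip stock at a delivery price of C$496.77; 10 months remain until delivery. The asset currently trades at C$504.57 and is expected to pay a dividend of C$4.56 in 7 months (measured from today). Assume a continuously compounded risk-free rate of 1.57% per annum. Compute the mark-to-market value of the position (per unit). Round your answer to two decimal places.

PV(remaining dividends) I = 4.56·e^(−0.0157·7/12) = 4.5184
Current forward F = (S − I)·e^(rT) = (504.57 − 4.5184)·e^(0.0157·10/12) = 500.0516 × 1.013169 = 506.6368
Value (long) = (F − K)·e^(−rT) = (506.6368 − 496.77) × 0.987002 = 9.7386
Value = C$9.74

C$9.74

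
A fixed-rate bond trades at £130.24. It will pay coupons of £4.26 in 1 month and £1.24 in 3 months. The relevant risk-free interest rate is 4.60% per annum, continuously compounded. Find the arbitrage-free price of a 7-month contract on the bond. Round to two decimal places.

£128.16

PV(coupons) I = 4.26·e^(−0.0460·1/12) + 1.24·e^(−0.0460·3/12)
I = 4.2437 + 1.2258 = 5.4695
F = (S − I)·e^(rT) = (130.24 − 5.4695) · e^(0.0460·7/12)
= 124.7705 · e^0.026833 = 124.7705 × 1.027196 = £128.16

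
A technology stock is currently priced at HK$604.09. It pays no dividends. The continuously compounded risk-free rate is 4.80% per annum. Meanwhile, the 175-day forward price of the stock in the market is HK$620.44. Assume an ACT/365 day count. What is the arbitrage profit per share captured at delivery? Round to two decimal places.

Fair forward: F* = S·e^(carry·T), with carry = r = 0.0480
F* = 604.09 · e^(0.0480 × 175/365) = 604.09 · e^0.023014 = 604.09 × 1.023281 = HK$618.1538
Market HK$620.44 > fair HK$618.1538: forward overpriced → cash-and-carry (buy spot, short the forward).
At maturity, profit = |F_mkt − F*| = |620.44 − 618.1538| = HK$2.29 per share

HK$2.29 per share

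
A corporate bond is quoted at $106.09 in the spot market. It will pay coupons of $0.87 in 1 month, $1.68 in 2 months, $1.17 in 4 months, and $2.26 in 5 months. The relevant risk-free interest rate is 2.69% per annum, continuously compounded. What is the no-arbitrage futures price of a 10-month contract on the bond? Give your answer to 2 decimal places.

PV(coupons) I = 0.87·e^(−0.0269·1/12) + 1.68·e^(−0.0269·2/12) + 1.17·e^(−0.0269·4/12) + 2.26·e^(−0.0269·5/12)
I = 0.8681 + 1.6725 + 1.1596 + 2.2348 = 5.9350
F = (S − I)·e^(rT) = (106.09 − 5.9350) · e^(0.0269·10/12)
= 100.1550 · e^0.022417 = 100.1550 × 1.022670 = $102.43

$102.43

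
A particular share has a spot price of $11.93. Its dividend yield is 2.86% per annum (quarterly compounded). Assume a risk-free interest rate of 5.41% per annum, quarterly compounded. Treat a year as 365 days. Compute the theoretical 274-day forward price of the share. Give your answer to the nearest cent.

$12.16

F = S · (1+r/4)^(4T) / (1+q/4)^(4T)
= 11.93 × 1.041165 / 1.021624 = 11.93 × 1.019127
F = $12.16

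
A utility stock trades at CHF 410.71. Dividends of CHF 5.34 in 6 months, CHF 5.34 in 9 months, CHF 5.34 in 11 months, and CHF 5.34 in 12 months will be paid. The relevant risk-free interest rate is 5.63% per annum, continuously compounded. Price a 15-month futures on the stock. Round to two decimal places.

PV(dividends) I = 5.34·e^(−0.0563·6/12) + 5.34·e^(−0.0563·9/12) + 5.34·e^(−0.0563·11/12) + 5.34·e^(−0.0563·12/12)
I = 5.1918 + 5.1192 + 5.0714 + 5.0477 = 20.4301
F = (S − I)·e^(rT) = (410.71 − 20.4301) · e^(0.0563·15/12)
= 390.2799 · e^0.070375 = 390.2799 × 1.072910 = CHF 418.74

CHF 418.74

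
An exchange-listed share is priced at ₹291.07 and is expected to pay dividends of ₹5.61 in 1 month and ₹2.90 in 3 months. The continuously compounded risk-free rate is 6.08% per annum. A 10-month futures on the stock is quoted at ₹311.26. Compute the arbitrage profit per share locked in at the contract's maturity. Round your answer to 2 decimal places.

PV(dividends) I = 5.61·e^(−0.0608·1/12) + 2.90·e^(−0.0608·3/12) = 8.4379
Fair futures F* = (S − I)·e^(rT) = (291.07 − 8.4379)·e^0.050667 = 282.6321 × 1.051973 = 297.3213
Market ₹311.26 > fair 297.3213: forward overpriced → cash-and-carry (borrow at r, buy the stock and collect the dividends, short the forward).
Profit at T = |F_mkt − F*| = |311.26 − 297.3213| = ₹13.94 per share

₹13.94 per share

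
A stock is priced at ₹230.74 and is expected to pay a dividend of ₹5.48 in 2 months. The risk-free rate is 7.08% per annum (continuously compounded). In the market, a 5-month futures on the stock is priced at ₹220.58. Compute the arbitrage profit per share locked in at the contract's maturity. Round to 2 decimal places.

₹11.49 per share

PV(dividends) I = 5.48·e^(−0.0708·2/12) = 5.4157
Fair futures F* = (S − I)·e^(rT) = (230.74 − 5.4157)·e^0.029500 = 225.3243 × 1.029939 = 232.0703
Market ₹220.58 < fair 232.0703: forward underpriced → reverse cash-and-carry (short the stock, invest proceeds at r, pay the dividends, go long the forward).
Profit at T = |F_mkt − F*| = |220.58 − 232.0703| = ₹11.49 per share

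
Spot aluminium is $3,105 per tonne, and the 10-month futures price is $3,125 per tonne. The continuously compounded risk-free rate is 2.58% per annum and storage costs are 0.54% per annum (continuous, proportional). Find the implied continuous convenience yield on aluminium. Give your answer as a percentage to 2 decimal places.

F = S·e^((r+u−y)T) ⇒ (r+u−y) = ln(F/S)/T
ln(3125/3105) = 0.006421; /T ⇒ 0.007705
y = r + u − ln(F/S)/T = 0.0258 + 0.0054 − 0.007705 = 0.023495
y = 2.35%

2.35%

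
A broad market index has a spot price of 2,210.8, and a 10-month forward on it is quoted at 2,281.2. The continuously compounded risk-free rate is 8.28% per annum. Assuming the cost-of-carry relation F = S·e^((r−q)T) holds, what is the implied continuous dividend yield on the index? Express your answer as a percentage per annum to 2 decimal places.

4.52%

From F = S·e^((r−q)T): (r − q) = ln(F/S)/T
ln(2281.2/2210.8) = ln(1.031844) = 0.031347
(r − q) = 0.031347 / (10/12) = 0.037616
q = r − ln(F/S)/T = 0.0828 − 0.037616 = 0.045184
q = 4.52%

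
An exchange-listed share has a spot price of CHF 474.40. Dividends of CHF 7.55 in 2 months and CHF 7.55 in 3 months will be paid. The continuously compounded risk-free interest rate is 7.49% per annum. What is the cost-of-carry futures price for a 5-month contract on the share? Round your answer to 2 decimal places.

PV(dividends) I = 7.55·e^(−0.0749·2/12) + 7.55·e^(−0.0749·3/12)
I = 7.4563 + 7.4099 = 14.8662
F = (S − I)·e^(rT) = (474.40 − 14.8662) · e^(0.0749·5/12)
= 459.5338 · e^0.031208 = 459.5338 × 1.031700 = CHF 474.10

CHF 474.10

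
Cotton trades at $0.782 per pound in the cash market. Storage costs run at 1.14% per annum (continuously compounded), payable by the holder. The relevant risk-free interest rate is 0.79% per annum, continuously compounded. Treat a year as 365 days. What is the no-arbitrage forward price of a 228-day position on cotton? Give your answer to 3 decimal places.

Net carry = r + u − y = 0.0079 + 0.0114 − 0.0000 = 0.0193
F = S·e^((r+u−y)T) = 0.782 · e^(0.0193 × 228/365) = 0.782 · e^0.012056
= 0.782 × 1.012129 = $0.791 per pound

$0.791 per pound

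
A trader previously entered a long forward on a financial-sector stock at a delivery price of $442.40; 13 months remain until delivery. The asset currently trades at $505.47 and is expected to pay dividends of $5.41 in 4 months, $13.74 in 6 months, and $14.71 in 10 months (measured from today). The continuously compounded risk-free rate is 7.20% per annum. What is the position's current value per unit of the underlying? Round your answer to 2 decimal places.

PV(remaining dividends) I = 5.41·e^(−0.0720·4/12) + 13.74·e^(−0.0720·6/12) + 14.71·e^(−0.0720·10/12) = 32.3892
Current forward F = (S − I)·e^(rT) = (505.47 − 32.3892)·e^(0.0720·13/12) = 473.0808 × 1.081123 = 511.4585
Value (long) = (F − K)·e^(−rT) = (511.4585 − 442.40) × 0.924964 = 63.8766
Value = $63.88

$63.88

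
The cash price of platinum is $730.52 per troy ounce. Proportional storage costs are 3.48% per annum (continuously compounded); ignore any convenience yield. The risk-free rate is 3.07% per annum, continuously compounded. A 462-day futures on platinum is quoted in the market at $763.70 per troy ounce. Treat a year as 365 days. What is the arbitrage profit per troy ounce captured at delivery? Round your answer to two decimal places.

Fair futures: F* = S·e^(carry·T), with carry = (r + u) = 0.0307 + 0.0348 = 0.0655
F* = 730.52 · e^(0.0655 × 462/365) = 730.52 · e^0.082907 = 730.52 × 1.086441 = $793.6669
Market $763.70 < fair $793.6669: forward underpriced → reverse cash-and-carry (short spot, go long the forward).
At maturity, profit = |F_mkt − F*| = |763.70 − 793.6669| = $29.97 per troy ounce

$29.97 per troy ounce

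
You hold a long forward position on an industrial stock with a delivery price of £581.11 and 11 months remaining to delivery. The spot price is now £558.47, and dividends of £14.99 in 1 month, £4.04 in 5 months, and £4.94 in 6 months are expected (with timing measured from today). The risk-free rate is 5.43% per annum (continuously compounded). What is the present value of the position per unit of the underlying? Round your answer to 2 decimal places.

-£18.10

PV(remaining dividends) I = 14.99·e^(−0.0543·1/12) + 4.04·e^(−0.0543·5/12) + 4.94·e^(−0.0543·6/12) = 23.6796
Current forward F = (S − I)·e^(rT) = (558.47 − 23.6796)·e^(0.0543·11/12) = 534.7904 × 1.051035 = 562.0834
Value (long) = (F − K)·e^(−rT) = (562.0834 − 581.11) × 0.951443 = -18.1027
Value = -£18.10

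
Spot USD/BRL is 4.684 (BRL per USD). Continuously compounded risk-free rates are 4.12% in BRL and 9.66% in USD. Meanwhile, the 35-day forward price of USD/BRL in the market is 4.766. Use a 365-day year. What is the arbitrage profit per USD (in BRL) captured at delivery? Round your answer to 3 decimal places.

0.107 per USD (in BRL)

Fair forward: F* = S·e^(carry·T), with carry = (r_BRL − r_USD) = 0.0412 − 0.0966 = -0.0554
F* = 4.684 · e^(-0.0554 × 35/365) = 4.684 · e^-0.005312 = 4.684 × 0.994702 = 4.6592
Market 4.766 > fair 4.6592: forward overpriced → cash-and-carry (buy spot, short the forward).
At maturity, profit = |F_mkt − F*| = |4.766 − 4.6592| = 0.107 per USD (in BRL)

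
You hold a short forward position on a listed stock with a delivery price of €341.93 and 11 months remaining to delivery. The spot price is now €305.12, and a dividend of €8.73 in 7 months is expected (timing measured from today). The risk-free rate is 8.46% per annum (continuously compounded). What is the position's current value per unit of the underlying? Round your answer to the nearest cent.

€19.61

PV(remaining dividends) I = 8.73·e^(−0.0846·7/12) = 8.3096
Current forward F = (S − I)·e^(rT) = (305.12 − 8.3096)·e^(0.0846·11/12) = 296.8104 × 1.080636 = 320.7440
Value (long) = (F − K)·e^(−rT) = (320.7440 − 341.93) × 0.925381 = -19.6051
Short position value = −(long value) = €19.61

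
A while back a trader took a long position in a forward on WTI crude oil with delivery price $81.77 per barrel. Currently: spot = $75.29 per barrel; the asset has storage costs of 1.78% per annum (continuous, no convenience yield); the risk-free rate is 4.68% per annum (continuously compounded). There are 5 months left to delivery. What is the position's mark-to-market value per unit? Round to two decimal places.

Current fair forward for the remaining 5 months: F = S·e^((r + u)·T), (r + u) = 0.0468 + 0.0178 = 0.0646
F = 75.29 · e^(0.0646 × 5/12) = 75.29 × 1.027282 = 77.3441
Value of long forward = (F − K)·e^(−rT) = (77.3441 − 81.77) · e^(−0.0468·5/12)
= -4.4259 × 0.980689 = -4.34

-$4.34 per barrel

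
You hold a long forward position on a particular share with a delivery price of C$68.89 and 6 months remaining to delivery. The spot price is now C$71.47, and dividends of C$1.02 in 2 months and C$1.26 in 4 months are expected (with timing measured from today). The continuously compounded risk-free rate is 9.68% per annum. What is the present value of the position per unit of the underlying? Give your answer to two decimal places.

C$3.61

PV(remaining dividends) I = 1.02·e^(−0.0968·2/12) + 1.26·e^(−0.0968·4/12) = 2.2237
Current forward F = (S − I)·e^(rT) = (71.47 − 2.2237)·e^(0.0968·6/12) = 69.2463 × 1.049590 = 72.6802
Value (long) = (F − K)·e^(−rT) = (72.6802 − 68.89) × 0.952753 = 3.6111
Value = C$3.61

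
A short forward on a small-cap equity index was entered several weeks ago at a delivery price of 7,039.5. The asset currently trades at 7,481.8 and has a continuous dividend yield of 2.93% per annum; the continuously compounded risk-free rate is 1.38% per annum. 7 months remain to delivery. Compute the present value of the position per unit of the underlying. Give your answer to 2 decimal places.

-371.95

Current fair forward for the remaining 7 months: F = S·e^((r − q)·T), (r − q) = 0.0138 − 0.0293 = -0.0155
F = 7481.8 · e^(-0.0155 × 7/12) = 7481.8 × 0.99099909 = 7414.4570
Value of long forward = (F − K)·e^(−rT) = (7414.4570 − 7039.5) · e^(−0.0138·7/12)
= 374.9570 × 0.99198231 = 371.95
Short position value = −(long value) = -371.95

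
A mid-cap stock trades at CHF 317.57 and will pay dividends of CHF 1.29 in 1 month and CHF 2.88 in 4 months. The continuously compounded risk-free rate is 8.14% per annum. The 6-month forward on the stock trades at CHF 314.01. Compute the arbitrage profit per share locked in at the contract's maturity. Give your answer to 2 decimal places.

CHF 12.50 per share

PV(dividends) I = 1.29·e^(−0.0814·1/12) + 2.88·e^(−0.0814·4/12) = 4.0842
Fair forward F* = (S − I)·e^(rT) = (317.57 − 4.0842)·e^0.040700 = 313.4858 × 1.041540 = 326.5080
Market CHF 314.01 < fair 326.5080: forward underpriced → reverse cash-and-carry (short the stock, invest proceeds at r, pay the dividends, go long the forward).
Profit at T = |F_mkt − F*| = |314.01 − 326.5080| = CHF 12.50 per share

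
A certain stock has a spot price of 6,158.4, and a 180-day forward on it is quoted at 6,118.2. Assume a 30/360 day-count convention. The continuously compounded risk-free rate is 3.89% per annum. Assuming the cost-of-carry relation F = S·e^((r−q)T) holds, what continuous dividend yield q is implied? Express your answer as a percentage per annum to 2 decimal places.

5.20%

From F = S·e^((r−q)T): (r − q) = ln(F/S)/T
ln(6118.2/6158.4) = ln(0.993472) = -0.006549
(r − q) = -0.006549 / (180/360) = -0.013098
q = r − ln(F/S)/T = 0.0389 + 0.013098 = 0.051998
q = 5.20%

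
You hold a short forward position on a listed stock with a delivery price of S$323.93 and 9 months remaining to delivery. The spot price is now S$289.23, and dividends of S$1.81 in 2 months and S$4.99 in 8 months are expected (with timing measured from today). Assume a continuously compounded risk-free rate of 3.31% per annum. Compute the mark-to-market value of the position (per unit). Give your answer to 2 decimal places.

PV(remaining dividends) I = 1.81·e^(−0.0331·2/12) + 4.99·e^(−0.0331·8/12) = 6.6811
Current forward F = (S − I)·e^(rT) = (289.23 − 6.6811)·e^(0.0331·9/12) = 282.5489 × 1.025136 = 289.6510
Value (long) = (F − K)·e^(−rT) = (289.6510 − 323.93) × 0.975481 = -33.4385
Short position value = −(long value) = S$33.44

S$33.44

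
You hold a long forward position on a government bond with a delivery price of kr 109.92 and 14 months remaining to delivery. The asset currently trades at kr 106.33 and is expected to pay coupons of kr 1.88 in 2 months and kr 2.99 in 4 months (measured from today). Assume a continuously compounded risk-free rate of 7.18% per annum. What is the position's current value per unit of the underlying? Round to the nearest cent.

kr 0.47

PV(remaining coupons) I = 1.88·e^(−0.0718·2/12) + 2.99·e^(−0.0718·4/12) = 4.7769
Current forward F = (S − I)·e^(rT) = (106.33 − 4.7769)·e^(0.0718·14/12) = 101.5531 × 1.087375 = 110.4263
Value (long) = (F − K)·e^(−rT) = (110.4263 − 109.92) × 0.919646 = 0.4656
Value = kr 0.47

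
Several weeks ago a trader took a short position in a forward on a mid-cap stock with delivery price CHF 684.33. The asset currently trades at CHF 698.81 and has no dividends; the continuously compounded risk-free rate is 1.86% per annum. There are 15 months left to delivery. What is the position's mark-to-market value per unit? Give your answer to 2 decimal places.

-CHF 30.21

Current fair forward for the remaining 15 months: F = S·e^(r·T), r = 0.0186
F = 698.81 · e^(0.0186 × 15/12) = 698.81 × 1.023522 = 715.2474
Value of long forward = (F − K)·e^(−rT) = (715.2474 − 684.33) · e^(−0.0186·15/12)
= 30.9174 × 0.977018 = 30.21
Short position value = −(long value) = -CHF 30.21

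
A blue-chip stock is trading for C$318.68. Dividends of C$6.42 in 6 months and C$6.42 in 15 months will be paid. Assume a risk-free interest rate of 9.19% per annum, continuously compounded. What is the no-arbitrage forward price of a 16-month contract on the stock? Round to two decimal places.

C$346.82

PV(dividends) I = 6.42·e^(−0.0919·6/12) + 6.42·e^(−0.0919·15/12)
I = 6.1317 + 5.7233 = 11.8550
F = (S − I)·e^(rT) = (318.68 − 11.8550) · e^(0.0919·16/12)
= 306.8250 · e^0.122533 = 306.8250 × 1.130356 = C$346.82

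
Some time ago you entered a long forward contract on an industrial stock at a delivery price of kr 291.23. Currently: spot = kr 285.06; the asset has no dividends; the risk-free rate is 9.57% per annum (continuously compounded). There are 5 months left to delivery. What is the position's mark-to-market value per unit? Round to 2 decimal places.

kr 5.21

Current fair forward for the remaining 5 months: F = S·e^(r·T), r = 0.0957
F = 285.06 · e^(0.0957 × 5/12) = 285.06 × 1.040681 = 296.6565
Value of long forward = (F − K)·e^(−rT) = (296.6565 − 291.23) · e^(−0.0957·5/12)
= 5.4265 × 0.960910 = 5.21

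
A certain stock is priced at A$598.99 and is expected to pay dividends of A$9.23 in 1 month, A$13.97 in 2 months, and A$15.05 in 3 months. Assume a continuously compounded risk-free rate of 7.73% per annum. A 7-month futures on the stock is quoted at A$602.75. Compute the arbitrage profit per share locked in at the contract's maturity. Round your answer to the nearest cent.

A$15.60 per share

PV(dividends) I = 9.23·e^(−0.0773·1/12) + 13.97·e^(−0.0773·2/12) + 15.05·e^(−0.0773·3/12) = 37.7239
Fair futures F* = (S − I)·e^(rT) = (598.99 − 37.7239)·e^0.045092 = 561.2661 × 1.046124 = 587.1539
Market A$602.75 > fair 587.1539: forward overpriced → cash-and-carry (borrow at r, buy the stock and collect the dividends, short the forward).
Profit at T = |F_mkt − F*| = |602.75 − 587.1539| = A$15.60 per share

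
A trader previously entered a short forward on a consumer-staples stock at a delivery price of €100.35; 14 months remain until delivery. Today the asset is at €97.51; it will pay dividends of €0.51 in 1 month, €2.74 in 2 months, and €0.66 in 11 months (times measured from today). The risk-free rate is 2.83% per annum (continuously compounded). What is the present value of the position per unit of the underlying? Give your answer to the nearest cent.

PV(remaining dividends) I = 0.51·e^(−0.0283·1/12) + 2.74·e^(−0.0283·2/12) + 0.66·e^(−0.0283·11/12) = 3.8790
Current forward F = (S − I)·e^(rT) = (97.51 − 3.8790)·e^(0.0283·14/12) = 93.6310 × 1.033568 = 96.7740
Value (long) = (F − K)·e^(−rT) = (96.7740 − 100.35) × 0.967522 = -3.4599
Short position value = −(long value) = €3.46

€3.46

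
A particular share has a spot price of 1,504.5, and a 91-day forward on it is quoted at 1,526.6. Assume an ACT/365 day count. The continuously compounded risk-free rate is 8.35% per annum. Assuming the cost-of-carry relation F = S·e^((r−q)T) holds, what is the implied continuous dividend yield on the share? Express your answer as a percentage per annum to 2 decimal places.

From F = S·e^((r−q)T): (r − q) = ln(F/S)/T
ln(1526.6/1504.5) = ln(1.014689) = 0.014582
(r − q) = 0.014582 / (91/365) = 0.058488
q = r − ln(F/S)/T = 0.0835 − 0.058488 = 0.025012
q = 2.50%

2.50%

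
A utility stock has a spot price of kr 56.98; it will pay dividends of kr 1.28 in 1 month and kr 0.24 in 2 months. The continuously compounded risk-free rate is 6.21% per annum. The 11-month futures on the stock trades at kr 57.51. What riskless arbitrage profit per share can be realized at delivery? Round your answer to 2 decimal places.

kr 1.21 per share

PV(dividends) I = 1.28·e^(−0.0621·1/12) + 0.24·e^(−0.0621·2/12) = 1.5109
Fair futures F* = (S − I)·e^(rT) = (56.98 − 1.5109)·e^0.056925 = 55.4691 × 1.058576 = 58.7183
Market kr 57.51 < fair 58.7183: forward underpriced → reverse cash-and-carry (short the stock, invest proceeds at r, pay the dividends, go long the forward).
Profit at T = |F_mkt − F*| = |57.51 − 58.7183| = kr 1.21 per share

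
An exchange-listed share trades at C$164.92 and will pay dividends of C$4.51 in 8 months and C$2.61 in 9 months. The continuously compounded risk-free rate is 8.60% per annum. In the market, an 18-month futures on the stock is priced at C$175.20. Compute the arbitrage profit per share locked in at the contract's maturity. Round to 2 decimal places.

C$4.80 per share

PV(dividends) I = 4.51·e^(−0.0860·8/12) + 2.61·e^(−0.0860·9/12) = 6.7057
Fair futures F* = (S − I)·e^(rT) = (164.92 − 6.7057)·e^0.129000 = 158.2143 × 1.137690 = 179.9988
Market C$175.20 < fair 179.9988: forward underpriced → reverse cash-and-carry (short the stock, invest proceeds at r, pay the dividends, go long the forward).
Profit at T = |F_mkt − F*| = |175.20 − 179.9988| = C$4.80 per share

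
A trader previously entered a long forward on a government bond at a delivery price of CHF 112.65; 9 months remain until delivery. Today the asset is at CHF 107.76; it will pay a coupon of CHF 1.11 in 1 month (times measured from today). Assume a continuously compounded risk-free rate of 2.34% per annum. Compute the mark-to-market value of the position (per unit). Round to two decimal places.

PV(remaining coupons) I = 1.11·e^(−0.0234·1/12) = 1.1078
Current forward F = (S − I)·e^(rT) = (107.76 − 1.1078)·e^(0.0234·9/12) = 106.6522 × 1.017705 = 108.5405
Value (long) = (F − K)·e^(−rT) = (108.5405 − 112.65) × 0.982603 = -4.0380
Value = -CHF 4.04

-CHF 4.04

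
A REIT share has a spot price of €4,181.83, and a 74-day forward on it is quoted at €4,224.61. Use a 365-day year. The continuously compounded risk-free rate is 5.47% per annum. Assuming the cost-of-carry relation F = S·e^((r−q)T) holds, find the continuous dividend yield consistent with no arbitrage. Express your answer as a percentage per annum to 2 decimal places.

From F = S·e^((r−q)T): (r − q) = ln(F/S)/T
ln(4224.61/4181.83) = ln(1.010230) = 0.010178
(r − q) = 0.010178 / (74/365) = 0.050202
q = r − ln(F/S)/T = 0.0547 − 0.050202 = 0.004498
q = 0.45%

0.45%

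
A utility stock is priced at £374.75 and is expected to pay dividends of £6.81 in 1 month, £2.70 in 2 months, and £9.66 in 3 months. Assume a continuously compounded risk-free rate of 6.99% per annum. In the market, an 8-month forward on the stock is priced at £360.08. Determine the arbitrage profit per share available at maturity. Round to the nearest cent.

PV(dividends) I = 6.81·e^(−0.0699·1/12) + 2.70·e^(−0.0699·2/12) + 9.66·e^(−0.0699·3/12) = 18.9318
Fair forward F* = (S − I)·e^(rT) = (374.75 − 18.9318)·e^0.046600 = 355.8182 × 1.047703 = 372.7918
Market £360.08 < fair 372.7918: forward underpriced → reverse cash-and-carry (short the stock, invest proceeds at r, pay the dividends, go long the forward).
Profit at T = |F_mkt − F*| = |360.08 − 372.7918| = £12.71 per share

£12.71 per share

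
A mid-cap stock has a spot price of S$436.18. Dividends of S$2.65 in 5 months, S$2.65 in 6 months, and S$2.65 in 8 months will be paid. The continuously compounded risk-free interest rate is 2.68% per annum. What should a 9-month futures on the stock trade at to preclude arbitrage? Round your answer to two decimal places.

S$437.04

PV(dividends) I = 2.65·e^(−0.0268·5/12) + 2.65·e^(−0.0268·6/12) + 2.65·e^(−0.0268·8/12)
I = 2.6206 + 2.6147 + 2.6031 = 7.8384
F = (S − I)·e^(rT) = (436.18 − 7.8384) · e^(0.0268·9/12)
= 428.3416 · e^0.020100 = 428.3416 × 1.020303 = S$437.04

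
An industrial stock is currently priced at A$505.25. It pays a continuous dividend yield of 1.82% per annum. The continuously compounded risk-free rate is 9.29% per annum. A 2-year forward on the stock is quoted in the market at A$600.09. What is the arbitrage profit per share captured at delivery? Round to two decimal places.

Fair forward: F* = S·e^(carry·T), with carry = (r − q) = 0.0929 − 0.0182 = 0.0747
F* = 505.25 · e^(0.0747 × 2) = 505.25 · e^0.149400 = 505.25 × 1.161137 = A$586.6645
Market A$600.09 > fair A$586.6645: forward overpriced → cash-and-carry (buy spot, short the forward).
At maturity, profit = |F_mkt − F*| = |600.09 − 586.6645| = A$13.43 per share

A$13.43 per share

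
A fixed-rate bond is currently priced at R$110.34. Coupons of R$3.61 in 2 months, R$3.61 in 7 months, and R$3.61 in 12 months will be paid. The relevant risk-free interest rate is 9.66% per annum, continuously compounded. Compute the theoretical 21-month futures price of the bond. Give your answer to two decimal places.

PV(coupons) I = 3.61·e^(−0.0966·2/12) + 3.61·e^(−0.0966·7/12) + 3.61·e^(−0.0966·12/12)
I = 3.5523 + 3.4122 + 3.2776 = 10.2421
F = (S − I)·e^(rT) = (110.34 − 10.2421) · e^(0.0966·21/12)
= 100.0979 · e^0.169050 = 100.0979 × 1.184179 = R$118.53

R$118.53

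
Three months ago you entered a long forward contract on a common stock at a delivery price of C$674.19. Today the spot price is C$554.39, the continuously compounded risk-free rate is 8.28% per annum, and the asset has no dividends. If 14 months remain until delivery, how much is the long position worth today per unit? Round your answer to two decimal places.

Current fair forward for the remaining 14 months: F = S·e^(r·T), r = 0.0828
F = 554.39 · e^(0.0828 × 14/12) = 554.39 × 1.101420 = 610.6162
Value of long forward = (F − K)·e^(−rT) = (610.6162 − 674.19) · e^(−0.0828·14/12)
= -63.5738 × 0.907919 = -57.72

-C$57.72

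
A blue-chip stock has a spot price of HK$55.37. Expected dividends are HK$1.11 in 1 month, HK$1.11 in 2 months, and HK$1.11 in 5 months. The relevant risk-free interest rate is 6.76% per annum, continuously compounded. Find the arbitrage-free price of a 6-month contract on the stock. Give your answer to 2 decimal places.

HK$53.88

PV(dividends) I = 1.11·e^(−0.0676·1/12) + 1.11·e^(−0.0676·2/12) + 1.11·e^(−0.0676·5/12)
I = 1.1038 + 1.0976 + 1.0792 = 3.2806
F = (S − I)·e^(rT) = (55.37 − 3.2806) · e^(0.0676·6/12)
= 52.0894 · e^0.033800 = 52.0894 × 1.034378 = HK$53.88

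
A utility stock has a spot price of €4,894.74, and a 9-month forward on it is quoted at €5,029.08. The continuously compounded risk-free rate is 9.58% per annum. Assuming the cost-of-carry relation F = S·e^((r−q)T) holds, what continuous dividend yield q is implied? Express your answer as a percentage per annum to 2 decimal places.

5.97%

From F = S·e^((r−q)T): (r − q) = ln(F/S)/T
ln(5029.08/4894.74) = ln(1.027446) = 0.027076
(r − q) = 0.027076 / (9/12) = 0.036101
q = r − ln(F/S)/T = 0.0958 − 0.036101 = 0.059699
q = 5.97%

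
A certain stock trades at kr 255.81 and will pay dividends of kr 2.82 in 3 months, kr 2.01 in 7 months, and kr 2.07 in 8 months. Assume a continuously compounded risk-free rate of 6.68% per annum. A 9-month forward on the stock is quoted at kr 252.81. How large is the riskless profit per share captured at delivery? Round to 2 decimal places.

PV(dividends) I = 2.82·e^(−0.0668·3/12) + 2.01·e^(−0.0668·7/12) + 2.07·e^(−0.0668·8/12) = 6.6863
Fair forward F* = (S − I)·e^(rT) = (255.81 − 6.6863)·e^0.050100 = 249.1237 × 1.051376 = 261.9227
Market kr 252.81 < fair 261.9227: forward underpriced → reverse cash-and-carry (short the stock, invest proceeds at r, pay the dividends, go long the forward).
Profit at T = |F_mkt − F*| = |252.81 − 261.9227| = kr 9.11 per share

kr 9.11 per share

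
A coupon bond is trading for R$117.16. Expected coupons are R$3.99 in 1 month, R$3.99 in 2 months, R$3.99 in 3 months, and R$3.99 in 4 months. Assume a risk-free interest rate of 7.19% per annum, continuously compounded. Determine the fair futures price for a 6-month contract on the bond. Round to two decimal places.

PV(coupons) I = 3.99·e^(−0.0719·1/12) + 3.99·e^(−0.0719·2/12) + 3.99·e^(−0.0719·3/12) + 3.99·e^(−0.0719·4/12)
I = 3.9662 + 3.9425 + 3.9189 + 3.8955 = 15.7231
F = (S − I)·e^(rT) = (117.16 − 15.7231) · e^(0.0719·6/12)
= 101.4369 · e^0.035950 = 101.4369 × 1.036604 = R$105.15

R$105.15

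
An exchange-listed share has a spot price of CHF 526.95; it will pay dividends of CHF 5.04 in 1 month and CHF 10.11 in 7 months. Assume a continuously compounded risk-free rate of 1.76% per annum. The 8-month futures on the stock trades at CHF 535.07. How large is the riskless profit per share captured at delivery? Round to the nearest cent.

CHF 17.12 per share

PV(dividends) I = 5.04·e^(−0.0176·1/12) + 10.11·e^(−0.0176·7/12) = 15.0393
Fair futures F* = (S − I)·e^(rT) = (526.95 − 15.0393)·e^0.011733 = 511.9107 × 1.011802 = 517.9523
Market CHF 535.07 > fair 517.9523: forward overpriced → cash-and-carry (borrow at r, buy the stock and collect the dividends, short the forward).
Profit at T = |F_mkt − F*| = |535.07 − 517.9523| = CHF 17.12 per share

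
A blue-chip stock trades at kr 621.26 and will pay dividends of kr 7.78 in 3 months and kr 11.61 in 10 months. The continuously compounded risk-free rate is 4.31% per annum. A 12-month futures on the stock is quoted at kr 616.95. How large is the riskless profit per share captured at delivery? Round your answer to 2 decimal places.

PV(dividends) I = 7.78·e^(−0.0431·3/12) + 11.61·e^(−0.0431·10/12) = 18.8970
Fair futures F* = (S − I)·e^(rT) = (621.26 − 18.8970)·e^0.043100 = 602.3630 × 1.044042 = 628.8923
Market kr 616.95 < fair 628.8923: forward underpriced → reverse cash-and-carry (short the stock, invest proceeds at r, pay the dividends, go long the forward).
Profit at T = |F_mkt − F*| = |616.95 − 628.8923| = kr 11.94 per share

kr 11.94 per share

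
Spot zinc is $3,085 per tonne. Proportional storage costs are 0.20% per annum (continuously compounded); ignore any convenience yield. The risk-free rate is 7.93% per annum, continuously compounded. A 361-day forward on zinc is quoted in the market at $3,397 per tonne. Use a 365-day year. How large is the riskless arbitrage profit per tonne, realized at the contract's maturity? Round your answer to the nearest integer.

$54 per tonne

Fair forward: F* = S·e^(carry·T), with carry = (r + u) = 0.0793 + 0.0020 = 0.0813
F* = 3085 · e^(0.0813 × 361/365) = 3085 · e^0.080409 = 3085 × 1.083730 = $3343.3071
Market $3397 > fair $3343.3071: forward overpriced → cash-and-carry (buy spot, short the forward).
At maturity, profit = |F_mkt − F*| = |3397 − 3343.3071| = $54 per tonne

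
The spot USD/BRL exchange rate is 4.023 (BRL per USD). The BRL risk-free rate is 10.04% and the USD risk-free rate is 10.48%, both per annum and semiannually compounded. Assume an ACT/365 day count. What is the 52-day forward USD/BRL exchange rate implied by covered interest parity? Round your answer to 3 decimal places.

By covered interest parity, F = S · (1+r_BRL/2)^(2T) / (1+r_USD/2)^(2T)
= 4.023 × 1.014054 / 1.014659 = 4.023 × 0.999404
F = 4.021 BRL per USD

4.021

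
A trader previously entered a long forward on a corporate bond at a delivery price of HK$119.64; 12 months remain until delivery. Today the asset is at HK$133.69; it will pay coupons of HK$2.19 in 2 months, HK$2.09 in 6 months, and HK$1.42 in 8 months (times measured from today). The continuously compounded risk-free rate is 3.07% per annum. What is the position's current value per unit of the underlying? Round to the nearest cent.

PV(remaining coupons) I = 2.19·e^(−0.0307·2/12) + 2.09·e^(−0.0307·6/12) + 1.42·e^(−0.0307·8/12) = 5.6282
Current forward F = (S − I)·e^(rT) = (133.69 − 5.6282)·e^(0.0307·12/12) = 128.0618 × 1.031176 = 132.0543
Value (long) = (F − K)·e^(−rT) = (132.0543 − 119.64) × 0.969766 = 12.0390
Value = HK$12.04

HK$12.04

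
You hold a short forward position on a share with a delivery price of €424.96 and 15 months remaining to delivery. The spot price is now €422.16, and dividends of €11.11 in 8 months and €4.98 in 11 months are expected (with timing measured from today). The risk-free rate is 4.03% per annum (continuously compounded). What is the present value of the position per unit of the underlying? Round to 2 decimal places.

PV(remaining dividends) I = 11.11·e^(−0.0403·8/12) + 4.98·e^(−0.0403·11/12) = 15.6149
Current forward F = (S − I)·e^(rT) = (422.16 − 15.6149)·e^(0.0403·15/12) = 406.5451 × 1.051665 = 427.5493
Value (long) = (F − K)·e^(−rT) = (427.5493 − 424.96) × 0.950873 = 2.4621
Short position value = −(long value) = -€2.46

-€2.46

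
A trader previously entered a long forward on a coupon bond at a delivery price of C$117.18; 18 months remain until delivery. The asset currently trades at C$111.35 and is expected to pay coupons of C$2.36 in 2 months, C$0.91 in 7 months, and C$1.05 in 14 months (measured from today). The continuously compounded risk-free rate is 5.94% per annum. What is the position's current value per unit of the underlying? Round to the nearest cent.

PV(remaining coupons) I = 2.36·e^(−0.0594·2/12) + 0.91·e^(−0.0594·7/12) + 1.05·e^(−0.0594·14/12) = 4.1955
Current forward F = (S − I)·e^(rT) = (111.35 − 4.1955)·e^(0.0594·18/12) = 107.1545 × 1.093190 = 117.1402
Value (long) = (F − K)·e^(−rT) = (117.1402 − 117.18) × 0.914754 = -0.0364
Value = -C$0.04

-C$0.04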